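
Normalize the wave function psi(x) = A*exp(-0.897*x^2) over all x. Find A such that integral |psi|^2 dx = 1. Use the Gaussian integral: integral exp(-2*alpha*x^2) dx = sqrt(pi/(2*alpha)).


integral |psi|^2 dx = A^2 * sqrt(pi/(2*alpha)) = 1
A^2 = sqrt(2*alpha/pi)
= sqrt(2 * 0.897 / pi)
= 0.755677
A = sqrt(0.755677)
= 0.8693

0.8693


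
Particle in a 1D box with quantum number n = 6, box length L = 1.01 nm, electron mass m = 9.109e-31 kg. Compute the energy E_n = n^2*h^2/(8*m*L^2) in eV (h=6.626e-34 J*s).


E = n^2 * h^2 / (8 * m * L^2)
= 6^2 * (6.626e-34)^2 / (8 * 9.109e-31 * (1.01e-9)^2)
= 36 * 4.3904e-67 / (8 * 9.109e-31 * 1.0201e-18)
= 2.1262e-18 J
= 13.2721 eV

13.2721


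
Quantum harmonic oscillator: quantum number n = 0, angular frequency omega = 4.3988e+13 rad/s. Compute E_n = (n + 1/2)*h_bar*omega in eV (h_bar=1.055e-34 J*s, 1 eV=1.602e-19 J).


E = (n + 1/2) * h_bar * omega
= (0 + 0.5) * 1.055e-34 * 4.3988e+13
= 0.5 * 4.6407e-21
= 2.3204e-21 J
= 0.0145 eV

0.0145


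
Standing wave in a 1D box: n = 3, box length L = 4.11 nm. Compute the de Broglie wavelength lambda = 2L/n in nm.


lambda = 2L / n
= 2 * 4.11 / 3
= 8.22 / 3
= 2.74 nm

2.74


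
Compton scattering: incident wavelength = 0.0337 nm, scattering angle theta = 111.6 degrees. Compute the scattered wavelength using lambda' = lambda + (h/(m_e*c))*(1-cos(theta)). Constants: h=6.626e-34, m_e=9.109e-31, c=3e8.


Compton wavelength: h/(m_e*c) = 2.4247e-12 m
d_lambda = 2.4247e-12 * (1 - cos(111.6 deg))
= 2.4247e-12 * 1.368125
= 3.3173e-12 m = 0.003317 nm
lambda' = 0.0337 + 0.003317
= 0.037017 nm

0.037017


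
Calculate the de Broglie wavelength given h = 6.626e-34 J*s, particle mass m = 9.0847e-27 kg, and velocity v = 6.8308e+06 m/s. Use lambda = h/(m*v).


lambda = h / (m * v)
= 6.626e-34 / (9.0847e-27 * 6.8308e+06)
= 6.626e-34 / 6.2056e-20
= 1.0677e-14 m

1.0677e-14


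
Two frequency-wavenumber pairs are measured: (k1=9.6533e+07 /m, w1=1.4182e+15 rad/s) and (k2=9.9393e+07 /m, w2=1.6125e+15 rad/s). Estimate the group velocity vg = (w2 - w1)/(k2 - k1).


vg = (w2 - w1) / (k2 - k1)
= (1.6125e+15 - 1.4182e+15) / (9.9393e+07 - 9.6533e+07)
= 1.9430e+14 / 2.8600e+06
= 6.7937e+07 m/s

6.7937e+07


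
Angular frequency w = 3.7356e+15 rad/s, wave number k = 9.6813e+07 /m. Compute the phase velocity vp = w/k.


vp = w / k
= 3.7356e+15 / 9.6813e+07
= 3.8586e+07 m/s

3.8586e+07


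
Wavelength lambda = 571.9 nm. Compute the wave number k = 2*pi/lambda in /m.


k = 2 * pi / lambda
= 6.2832 / (571.9e-9)
= 6.2832 / 5.7190e-07
= 1.0987e+07 /m

1.0987e+07


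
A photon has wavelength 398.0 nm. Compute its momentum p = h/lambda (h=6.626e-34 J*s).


p = h / lambda
= 6.626e-34 / (398.0e-9)
= 6.626e-34 / 3.9800e-07
= 1.6648e-27 kg*m/s

1.6648e-27


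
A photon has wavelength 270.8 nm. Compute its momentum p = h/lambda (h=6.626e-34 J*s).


p = h / lambda
= 6.626e-34 / (270.8e-9)
= 6.626e-34 / 2.7080e-07
= 2.4468e-27 kg*m/s

2.4468e-27


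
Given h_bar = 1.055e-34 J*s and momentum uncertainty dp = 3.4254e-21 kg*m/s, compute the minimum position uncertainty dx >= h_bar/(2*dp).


dx = h_bar / (2 * dp)
= 1.055e-34 / (2 * 3.4254e-21)
= 1.055e-34 / 6.8508e-21
= 1.5400e-14 m

1.5400e-14


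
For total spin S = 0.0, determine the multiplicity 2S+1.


Spin multiplicity = 2S + 1
= 2 * 0.0 + 1
= 0.0 + 1
= 1

1


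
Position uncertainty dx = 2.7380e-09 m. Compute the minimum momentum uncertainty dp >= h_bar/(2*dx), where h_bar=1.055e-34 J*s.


dp = h_bar / (2 * dx)
= 1.055e-34 / (2 * 2.7380e-09)
= 1.055e-34 / 5.4760e-09
= 1.9266e-26 kg*m/s

1.9266e-26


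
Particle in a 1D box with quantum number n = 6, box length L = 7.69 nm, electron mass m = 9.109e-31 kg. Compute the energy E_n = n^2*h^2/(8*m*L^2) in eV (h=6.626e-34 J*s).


E = n^2 * h^2 / (8 * m * L^2)
= 6^2 * (6.626e-34)^2 / (8 * 9.109e-31 * (7.69e-9)^2)
= 36 * 4.3904e-67 / (8 * 9.109e-31 * 5.9136e-17)
= 3.6677e-20 J
= 0.2289 eV

0.2289


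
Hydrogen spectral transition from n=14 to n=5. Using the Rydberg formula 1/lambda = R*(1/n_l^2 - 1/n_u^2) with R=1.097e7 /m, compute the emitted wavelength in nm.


1/lambda = R * (1/n_l^2 - 1/n_u^2)
= 1.097e7 * (1/5^2 - 1/14^2)
= 1.097e7 * (0.04 - 0.005102)
= 1.097e7 * 0.034898
= 3.8283e+05 /m
lambda = 1 / 3.8283e+05 = 2612.1213 nm

2612.1213


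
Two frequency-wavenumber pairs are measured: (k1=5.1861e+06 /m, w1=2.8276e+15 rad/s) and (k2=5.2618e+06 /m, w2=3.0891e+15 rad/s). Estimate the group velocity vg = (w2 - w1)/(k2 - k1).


vg = (w2 - w1) / (k2 - k1)
= (3.0891e+15 - 2.8276e+15) / (5.2618e+06 - 5.1861e+06)
= 2.6150e+14 / 7.5700e+04
= 3.4544e+09 m/s

3.4544e+09


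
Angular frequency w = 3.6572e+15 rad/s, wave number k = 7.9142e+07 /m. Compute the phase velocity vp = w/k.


vp = w / k
= 3.6572e+15 / 7.9142e+07
= 4.6211e+07 m/s

4.6211e+07


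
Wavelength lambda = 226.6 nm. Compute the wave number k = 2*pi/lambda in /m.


k = 2 * pi / lambda
= 6.2832 / (226.6e-9)
= 6.2832 / 2.2660e-07
= 2.7728e+07 /m

2.7728e+07


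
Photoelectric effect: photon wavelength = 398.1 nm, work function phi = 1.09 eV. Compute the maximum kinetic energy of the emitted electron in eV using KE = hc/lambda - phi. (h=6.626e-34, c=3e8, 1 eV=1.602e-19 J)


E_photon = hc / lambda
= (6.626e-34)(3e8) / (398.1e-9)
= 4.9932e-19 J
= 3.1169 eV
KE = E_photon - phi
= 3.1169 - 1.09
= 2.0269 eV

2.0269


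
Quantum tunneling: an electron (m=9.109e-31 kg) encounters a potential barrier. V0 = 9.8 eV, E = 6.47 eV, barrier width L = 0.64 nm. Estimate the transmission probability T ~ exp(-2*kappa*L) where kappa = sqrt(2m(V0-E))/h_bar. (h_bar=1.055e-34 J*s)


V0 - E = 3.33 eV = 5.3347e-19 J
kappa = sqrt(2 * m * (V0-E)) / h_bar
= sqrt(2 * 9.109e-31 * 5.3347e-19) / 1.055e-34
= 9.3444e+09 /m
2*kappa*L = 2 * 9.3444e+09 * 0.64e-9
= 11.9608
T = exp(-11.9608) = 6.389672e-06

6.389672e-06


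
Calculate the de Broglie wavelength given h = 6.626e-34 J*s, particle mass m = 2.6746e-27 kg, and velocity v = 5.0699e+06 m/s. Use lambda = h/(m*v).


lambda = h / (m * v)
= 6.626e-34 / (2.6746e-27 * 5.0699e+06)
= 6.626e-34 / 1.3560e-20
= 4.8864e-14 m

4.8864e-14


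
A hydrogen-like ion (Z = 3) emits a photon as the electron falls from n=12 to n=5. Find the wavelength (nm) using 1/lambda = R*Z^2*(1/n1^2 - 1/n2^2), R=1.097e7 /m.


1/lambda = R * Z^2 * (1/n1^2 - 1/n2^2)
= 1.097e7 * 3^2 * (1/5^2 - 1/12^2)
= 1.097e7 * 9 * (0.04 - 0.006944)
= 3.2636e+06 /m
lambda = 1 / 3.2636e+06
= 306.4124 nm

306.4124


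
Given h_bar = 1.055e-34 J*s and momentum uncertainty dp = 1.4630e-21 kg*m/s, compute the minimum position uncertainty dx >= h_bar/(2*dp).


dx = h_bar / (2 * dp)
= 1.055e-34 / (2 * 1.4630e-21)
= 1.055e-34 / 2.9260e-21
= 3.6056e-14 m

3.6056e-14


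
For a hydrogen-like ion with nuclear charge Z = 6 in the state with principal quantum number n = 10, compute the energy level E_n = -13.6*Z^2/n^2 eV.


E_n = -13.6 * Z^2 / n^2
= -13.6 * 6^2 / 10^2
= -13.6 * 36 / 100
= -4.896 eV

-4.896


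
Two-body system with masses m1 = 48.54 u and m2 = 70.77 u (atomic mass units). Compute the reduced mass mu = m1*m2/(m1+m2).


mu = m1 * m2 / (m1 + m2)
= 48.54 * 70.77 / (48.54 + 70.77)
= 3435.1758 / 119.31
= 28.792 u

28.792


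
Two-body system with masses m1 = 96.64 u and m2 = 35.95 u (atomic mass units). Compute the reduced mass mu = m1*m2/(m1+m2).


mu = m1 * m2 / (m1 + m2)
= 96.64 * 35.95 / (96.64 + 35.95)
= 3474.208 / 132.59
= 26.2026 u

26.2026


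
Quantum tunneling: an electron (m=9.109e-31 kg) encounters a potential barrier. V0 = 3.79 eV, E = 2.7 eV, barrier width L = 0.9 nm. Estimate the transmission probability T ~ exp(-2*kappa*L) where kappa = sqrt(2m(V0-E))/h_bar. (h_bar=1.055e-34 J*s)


V0 - E = 1.09 eV = 1.7462e-19 J
kappa = sqrt(2 * m * (V0-E)) / h_bar
= sqrt(2 * 9.109e-31 * 1.7462e-19) / 1.055e-34
= 5.3462e+09 /m
2*kappa*L = 2 * 5.3462e+09 * 0.9e-9
= 9.6231
T = exp(-9.6231) = 6.618228e-05

6.618228e-05


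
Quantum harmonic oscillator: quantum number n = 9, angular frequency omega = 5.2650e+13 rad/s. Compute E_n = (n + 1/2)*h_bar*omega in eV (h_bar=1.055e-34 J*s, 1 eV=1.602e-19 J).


E = (n + 1/2) * h_bar * omega
= (9 + 0.5) * 1.055e-34 * 5.2650e+13
= 9.5 * 5.5546e-21
= 5.2768e-20 J
= 0.3294 eV

0.3294


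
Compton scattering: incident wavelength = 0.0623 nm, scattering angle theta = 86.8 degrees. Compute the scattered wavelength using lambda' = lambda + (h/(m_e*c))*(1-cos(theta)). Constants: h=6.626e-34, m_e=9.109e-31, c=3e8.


Compton wavelength: h/(m_e*c) = 2.4247e-12 m
d_lambda = 2.4247e-12 * (1 - cos(86.8 deg))
= 2.4247e-12 * 0.944178
= 2.2894e-12 m = 0.002289 nm
lambda' = 0.0623 + 0.002289
= 0.064589 nm

0.064589


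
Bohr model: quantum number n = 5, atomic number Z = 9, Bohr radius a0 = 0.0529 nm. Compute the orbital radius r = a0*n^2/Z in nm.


r = a0 * n^2 / Z
= 0.0529 * 5^2 / 9
= 0.0529 * 25 / 9
= 0.1469 nm

0.1469


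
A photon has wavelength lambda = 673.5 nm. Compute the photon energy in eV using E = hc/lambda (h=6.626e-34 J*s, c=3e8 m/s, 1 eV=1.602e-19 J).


E = hc / lambda
= (6.626e-34)(3e8) / (673.5e-9)
= 1.9878e-25 / 6.7350e-07
= 2.9514e-19 J
Converting to eV: 2.9514e-19 / 1.602e-19
= 1.8424 eV

1.8424


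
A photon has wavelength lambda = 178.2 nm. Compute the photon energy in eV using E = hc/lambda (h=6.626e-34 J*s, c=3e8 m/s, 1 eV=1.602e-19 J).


E = hc / lambda
= (6.626e-34)(3e8) / (178.2e-9)
= 1.9878e-25 / 1.7820e-07
= 1.1155e-18 J
Converting to eV: 1.1155e-18 / 1.602e-19
= 6.9631 eV

6.9631


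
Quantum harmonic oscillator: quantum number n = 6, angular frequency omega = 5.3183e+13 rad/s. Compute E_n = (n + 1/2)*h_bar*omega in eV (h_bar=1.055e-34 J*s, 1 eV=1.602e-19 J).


E = (n + 1/2) * h_bar * omega
= (6 + 0.5) * 1.055e-34 * 5.3183e+13
= 6.5 * 5.6108e-21
= 3.6470e-20 J
= 0.2277 eV

0.2277


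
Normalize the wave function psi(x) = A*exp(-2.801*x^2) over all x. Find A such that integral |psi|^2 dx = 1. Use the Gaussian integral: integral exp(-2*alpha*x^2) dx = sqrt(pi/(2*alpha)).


integral |psi|^2 dx = A^2 * sqrt(pi/(2*alpha)) = 1
A^2 = sqrt(2*alpha/pi)
= sqrt(2 * 2.801 / pi)
= 1.335355
A = sqrt(1.335355)
= 1.1556

1.1556


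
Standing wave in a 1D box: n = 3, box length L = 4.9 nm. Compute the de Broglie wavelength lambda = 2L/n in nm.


lambda = 2L / n
= 2 * 4.9 / 3
= 9.8 / 3
= 3.2667 nm

3.2667


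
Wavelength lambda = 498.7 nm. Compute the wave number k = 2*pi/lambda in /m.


k = 2 * pi / lambda
= 6.2832 / (498.7e-9)
= 6.2832 / 4.9870e-07
= 1.2599e+07 /m

1.2599e+07


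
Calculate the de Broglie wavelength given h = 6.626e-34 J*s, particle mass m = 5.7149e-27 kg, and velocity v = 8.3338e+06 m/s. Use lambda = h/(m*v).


lambda = h / (m * v)
= 6.626e-34 / (5.7149e-27 * 8.3338e+06)
= 6.626e-34 / 4.7627e-20
= 1.3912e-14 m

1.3912e-14


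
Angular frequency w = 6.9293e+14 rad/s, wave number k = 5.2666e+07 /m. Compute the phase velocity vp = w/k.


vp = w / k
= 6.9293e+14 / 5.2666e+07
= 1.3157e+07 m/s

1.3157e+07


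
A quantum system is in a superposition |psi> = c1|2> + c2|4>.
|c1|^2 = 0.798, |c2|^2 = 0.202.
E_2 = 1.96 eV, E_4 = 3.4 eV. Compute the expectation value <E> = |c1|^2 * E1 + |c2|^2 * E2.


<E> = |c1|^2 * E1 + |c2|^2 * E2
= 0.798 * 1.96 + 0.202 * 3.4
= 1.5641 + 0.6868
= 2.2509 eV

2.2509


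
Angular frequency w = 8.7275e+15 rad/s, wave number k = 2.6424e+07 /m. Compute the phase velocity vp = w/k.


vp = w / k
= 8.7275e+15 / 2.6424e+07
= 3.3029e+08 m/s

3.3029e+08


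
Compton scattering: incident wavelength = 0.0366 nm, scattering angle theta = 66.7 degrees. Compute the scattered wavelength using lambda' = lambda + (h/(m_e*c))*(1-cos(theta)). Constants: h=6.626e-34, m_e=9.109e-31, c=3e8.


Compton wavelength: h/(m_e*c) = 2.4247e-12 m
d_lambda = 2.4247e-12 * (1 - cos(66.7 deg))
= 2.4247e-12 * 0.604454
= 1.4656e-12 m = 0.001466 nm
lambda' = 0.0366 + 0.001466
= 0.038066 nm

0.038066


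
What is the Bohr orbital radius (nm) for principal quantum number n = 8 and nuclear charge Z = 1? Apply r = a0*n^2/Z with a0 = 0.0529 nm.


r = a0 * n^2 / Z
= 0.0529 * 8^2 / 1
= 0.0529 * 64 / 1
= 3.3856 nm

3.3856


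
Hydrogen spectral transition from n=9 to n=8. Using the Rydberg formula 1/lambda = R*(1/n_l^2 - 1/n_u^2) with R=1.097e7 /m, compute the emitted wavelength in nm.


1/lambda = R * (1/n_l^2 - 1/n_u^2)
= 1.097e7 * (1/8^2 - 1/9^2)
= 1.097e7 * (0.015625 - 0.012346)
= 1.097e7 * 0.003279
= 3.5974e+04 /m
lambda = 1 / 3.5974e+04 = 27797.7371 nm

27797.7371


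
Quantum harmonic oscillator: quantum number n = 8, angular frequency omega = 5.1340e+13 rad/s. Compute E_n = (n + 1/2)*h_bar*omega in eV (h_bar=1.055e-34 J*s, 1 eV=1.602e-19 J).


E = (n + 1/2) * h_bar * omega
= (8 + 0.5) * 1.055e-34 * 5.1340e+13
= 8.5 * 5.4164e-21
= 4.6039e-20 J
= 0.2874 eV

0.2874


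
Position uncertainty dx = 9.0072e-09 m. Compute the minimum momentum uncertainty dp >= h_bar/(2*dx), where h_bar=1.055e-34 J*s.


dp = h_bar / (2 * dx)
= 1.055e-34 / (2 * 9.0072e-09)
= 1.055e-34 / 1.8014e-08
= 5.8564e-27 kg*m/s

5.8564e-27


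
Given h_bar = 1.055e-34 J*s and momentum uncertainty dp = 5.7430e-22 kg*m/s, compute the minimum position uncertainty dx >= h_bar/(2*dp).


dx = h_bar / (2 * dp)
= 1.055e-34 / (2 * 5.7430e-22)
= 1.055e-34 / 1.1486e-21
= 9.1851e-14 m

9.1851e-14


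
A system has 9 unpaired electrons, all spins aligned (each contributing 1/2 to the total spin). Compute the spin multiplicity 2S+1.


Total spin S = N * (1/2) = 9 * 0.5 = 4.5
Spin multiplicity = 2S + 1
= 2 * 4.5 + 1
= 10

10


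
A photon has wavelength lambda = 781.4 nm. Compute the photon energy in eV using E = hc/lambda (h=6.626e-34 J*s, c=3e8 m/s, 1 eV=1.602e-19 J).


E = hc / lambda
= (6.626e-34)(3e8) / (781.4e-9)
= 1.9878e-25 / 7.8140e-07
= 2.5439e-19 J
Converting to eV: 2.5439e-19 / 1.602e-19
= 1.5879 eV

1.5879


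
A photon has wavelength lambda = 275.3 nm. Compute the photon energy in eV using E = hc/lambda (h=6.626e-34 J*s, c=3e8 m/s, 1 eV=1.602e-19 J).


E = hc / lambda
= (6.626e-34)(3e8) / (275.3e-9)
= 1.9878e-25 / 2.7530e-07
= 7.2205e-19 J
Converting to eV: 7.2205e-19 / 1.602e-19
= 4.5072 eV

4.5072


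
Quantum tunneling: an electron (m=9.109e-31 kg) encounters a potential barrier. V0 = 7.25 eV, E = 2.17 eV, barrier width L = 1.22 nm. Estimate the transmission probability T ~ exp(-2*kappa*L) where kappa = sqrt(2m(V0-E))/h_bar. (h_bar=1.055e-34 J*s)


V0 - E = 5.08 eV = 8.1382e-19 J
kappa = sqrt(2 * m * (V0-E)) / h_bar
= sqrt(2 * 9.109e-31 * 8.1382e-19) / 1.055e-34
= 1.1541e+10 /m
2*kappa*L = 2 * 1.1541e+10 * 1.22e-9
= 28.1612
T = exp(-28.1612) = 5.885123e-13

5.885123e-13


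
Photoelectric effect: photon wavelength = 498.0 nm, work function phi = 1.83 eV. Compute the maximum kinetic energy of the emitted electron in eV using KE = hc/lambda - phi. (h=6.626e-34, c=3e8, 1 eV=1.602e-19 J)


E_photon = hc / lambda
= (6.626e-34)(3e8) / (498.0e-9)
= 3.9916e-19 J
= 2.4916 eV
KE = E_photon - phi
= 2.4916 - 1.83
= 0.6616 eV

0.6616


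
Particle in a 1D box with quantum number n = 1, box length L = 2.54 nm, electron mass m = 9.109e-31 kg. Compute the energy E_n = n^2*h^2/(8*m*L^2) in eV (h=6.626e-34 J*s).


E = n^2 * h^2 / (8 * m * L^2)
= 1^2 * (6.626e-34)^2 / (8 * 9.109e-31 * (2.54e-9)^2)
= 1 * 4.3904e-67 / (8 * 9.109e-31 * 6.4516e-18)
= 9.3384e-21 J
= 0.0583 eV

0.0583


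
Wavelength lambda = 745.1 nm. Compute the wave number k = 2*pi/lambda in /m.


k = 2 * pi / lambda
= 6.2832 / (745.1e-9)
= 6.2832 / 7.4510e-07
= 8.4327e+06 /m

8.4327e+06


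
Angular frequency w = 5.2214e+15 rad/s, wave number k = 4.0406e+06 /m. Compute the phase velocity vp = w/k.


vp = w / k
= 5.2214e+15 / 4.0406e+06
= 1.2922e+09 m/s

1.2922e+09


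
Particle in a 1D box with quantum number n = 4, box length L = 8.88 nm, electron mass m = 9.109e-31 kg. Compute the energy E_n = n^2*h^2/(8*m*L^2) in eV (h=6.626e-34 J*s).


E = n^2 * h^2 / (8 * m * L^2)
= 4^2 * (6.626e-34)^2 / (8 * 9.109e-31 * (8.88e-9)^2)
= 16 * 4.3904e-67 / (8 * 9.109e-31 * 7.8854e-17)
= 1.2225e-20 J
= 0.0763 eV

0.0763


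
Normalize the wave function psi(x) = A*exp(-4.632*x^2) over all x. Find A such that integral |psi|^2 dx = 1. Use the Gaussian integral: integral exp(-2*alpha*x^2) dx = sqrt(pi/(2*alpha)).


integral |psi|^2 dx = A^2 * sqrt(pi/(2*alpha)) = 1
A^2 = sqrt(2*alpha/pi)
= sqrt(2 * 4.632 / pi)
= 1.717214
A = sqrt(1.717214)
= 1.3104

1.3104


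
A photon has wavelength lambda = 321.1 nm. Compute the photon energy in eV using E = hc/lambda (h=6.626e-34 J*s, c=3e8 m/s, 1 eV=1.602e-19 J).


E = hc / lambda
= (6.626e-34)(3e8) / (321.1e-9)
= 1.9878e-25 / 3.2110e-07
= 6.1906e-19 J
Converting to eV: 6.1906e-19 / 1.602e-19
= 3.8643 eV

3.8643


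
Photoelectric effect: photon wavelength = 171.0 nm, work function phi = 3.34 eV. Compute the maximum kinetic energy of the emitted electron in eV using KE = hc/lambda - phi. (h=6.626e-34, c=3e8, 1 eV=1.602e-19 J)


E_photon = hc / lambda
= (6.626e-34)(3e8) / (171.0e-9)
= 1.1625e-18 J
= 7.2563 eV
KE = E_photon - phi
= 7.2563 - 3.34
= 3.9163 eV

3.9163


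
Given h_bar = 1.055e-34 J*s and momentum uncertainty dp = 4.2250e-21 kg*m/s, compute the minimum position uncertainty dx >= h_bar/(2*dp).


dx = h_bar / (2 * dp)
= 1.055e-34 / (2 * 4.2250e-21)
= 1.055e-34 / 8.4500e-21
= 1.2485e-14 m

1.2485e-14


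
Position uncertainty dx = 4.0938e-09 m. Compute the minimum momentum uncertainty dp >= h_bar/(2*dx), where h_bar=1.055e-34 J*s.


dp = h_bar / (2 * dx)
= 1.055e-34 / (2 * 4.0938e-09)
= 1.055e-34 / 8.1876e-09
= 1.2885e-26 kg*m/s

1.2885e-26


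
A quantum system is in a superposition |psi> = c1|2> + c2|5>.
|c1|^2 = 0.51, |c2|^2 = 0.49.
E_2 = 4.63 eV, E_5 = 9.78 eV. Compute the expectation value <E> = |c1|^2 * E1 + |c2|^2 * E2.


<E> = |c1|^2 * E1 + |c2|^2 * E2
= 0.51 * 4.63 + 0.49 * 9.78
= 2.3613 + 4.7922
= 7.1535 eV

7.1535


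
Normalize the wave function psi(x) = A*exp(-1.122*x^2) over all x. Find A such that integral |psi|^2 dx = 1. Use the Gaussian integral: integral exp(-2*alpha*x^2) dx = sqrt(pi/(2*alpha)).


integral |psi|^2 dx = A^2 * sqrt(pi/(2*alpha)) = 1
A^2 = sqrt(2*alpha/pi)
= sqrt(2 * 1.122 / pi)
= 0.845155
A = sqrt(0.845155)
= 0.9193

0.9193


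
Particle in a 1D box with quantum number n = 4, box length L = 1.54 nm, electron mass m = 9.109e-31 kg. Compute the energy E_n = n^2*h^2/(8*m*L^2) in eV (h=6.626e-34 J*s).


E = n^2 * h^2 / (8 * m * L^2)
= 4^2 * (6.626e-34)^2 / (8 * 9.109e-31 * (1.54e-9)^2)
= 16 * 4.3904e-67 / (8 * 9.109e-31 * 2.3716e-18)
= 4.0646e-19 J
= 2.5372 eV

2.5372


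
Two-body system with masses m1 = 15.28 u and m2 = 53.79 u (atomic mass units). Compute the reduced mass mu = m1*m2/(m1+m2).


mu = m1 * m2 / (m1 + m2)
= 15.28 * 53.79 / (15.28 + 53.79)
= 821.9112 / 69.07
= 11.8997 u

11.8997


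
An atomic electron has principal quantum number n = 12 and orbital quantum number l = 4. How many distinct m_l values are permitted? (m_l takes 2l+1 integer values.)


m_l ranges from -l to +l in integer steps
So m_l goes from -4 to +4
Count = 2l + 1 = 2*4 + 1
= 9

9


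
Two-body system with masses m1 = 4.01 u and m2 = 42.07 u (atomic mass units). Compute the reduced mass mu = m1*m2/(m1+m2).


mu = m1 * m2 / (m1 + m2)
= 4.01 * 42.07 / (4.01 + 42.07)
= 168.7007 / 46.08
= 3.661 u

3.661


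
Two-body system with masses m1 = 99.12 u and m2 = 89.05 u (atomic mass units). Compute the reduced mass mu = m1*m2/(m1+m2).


mu = m1 * m2 / (m1 + m2)
= 99.12 * 89.05 / (99.12 + 89.05)
= 8826.636 / 188.17
= 46.9078 u

46.9078


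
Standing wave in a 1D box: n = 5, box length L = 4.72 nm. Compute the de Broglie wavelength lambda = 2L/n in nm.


lambda = 2L / n
= 2 * 4.72 / 5
= 9.44 / 5
= 1.888 nm

1.888


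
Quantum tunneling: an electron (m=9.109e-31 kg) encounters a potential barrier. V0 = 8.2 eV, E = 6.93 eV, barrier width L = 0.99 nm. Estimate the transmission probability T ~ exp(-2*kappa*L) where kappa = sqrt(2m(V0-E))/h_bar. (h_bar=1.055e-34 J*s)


V0 - E = 1.27 eV = 2.0345e-19 J
kappa = sqrt(2 * m * (V0-E)) / h_bar
= sqrt(2 * 9.109e-31 * 2.0345e-19) / 1.055e-34
= 5.7707e+09 /m
2*kappa*L = 2 * 5.7707e+09 * 0.99e-9
= 11.4261
T = exp(-11.4261) = 1.090759e-05

1.090759e-05


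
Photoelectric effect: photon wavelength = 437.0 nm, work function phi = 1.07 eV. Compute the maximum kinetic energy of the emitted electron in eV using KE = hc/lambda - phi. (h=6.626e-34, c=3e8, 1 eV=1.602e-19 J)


E_photon = hc / lambda
= (6.626e-34)(3e8) / (437.0e-9)
= 4.5487e-19 J
= 2.8394 eV
KE = E_photon - phi
= 2.8394 - 1.07
= 1.7694 eV

1.7694


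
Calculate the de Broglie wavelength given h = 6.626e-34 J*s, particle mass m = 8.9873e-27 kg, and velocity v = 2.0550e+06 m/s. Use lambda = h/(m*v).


lambda = h / (m * v)
= 6.626e-34 / (8.9873e-27 * 2.0550e+06)
= 6.626e-34 / 1.8469e-20
= 3.5877e-14 m

3.5877e-14


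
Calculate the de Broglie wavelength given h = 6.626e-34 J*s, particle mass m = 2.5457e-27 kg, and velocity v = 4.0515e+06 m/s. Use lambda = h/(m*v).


lambda = h / (m * v)
= 6.626e-34 / (2.5457e-27 * 4.0515e+06)
= 6.626e-34 / 1.0314e-20
= 6.4243e-14 m

6.4243e-14


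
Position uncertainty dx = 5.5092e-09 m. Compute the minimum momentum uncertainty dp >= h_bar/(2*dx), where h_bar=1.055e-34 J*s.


dp = h_bar / (2 * dx)
= 1.055e-34 / (2 * 5.5092e-09)
= 1.055e-34 / 1.1018e-08
= 9.5749e-27 kg*m/s

9.5749e-27


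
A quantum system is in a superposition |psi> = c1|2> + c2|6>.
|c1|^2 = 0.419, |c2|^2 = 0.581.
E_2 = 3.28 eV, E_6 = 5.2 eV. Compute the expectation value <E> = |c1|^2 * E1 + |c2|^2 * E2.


<E> = |c1|^2 * E1 + |c2|^2 * E2
= 0.419 * 3.28 + 0.581 * 5.2
= 1.3743 + 3.0212
= 4.3955 eV

4.3955


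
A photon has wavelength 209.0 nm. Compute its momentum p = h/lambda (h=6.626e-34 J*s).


p = h / lambda
= 6.626e-34 / (209.0e-9)
= 6.626e-34 / 2.0900e-07
= 3.1703e-27 kg*m/s

3.1703e-27


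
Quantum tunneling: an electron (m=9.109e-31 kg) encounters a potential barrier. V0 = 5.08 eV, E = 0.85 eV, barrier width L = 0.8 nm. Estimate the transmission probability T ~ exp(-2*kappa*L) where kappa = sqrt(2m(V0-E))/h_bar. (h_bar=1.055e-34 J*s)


V0 - E = 4.23 eV = 6.7765e-19 J
kappa = sqrt(2 * m * (V0-E)) / h_bar
= sqrt(2 * 9.109e-31 * 6.7765e-19) / 1.055e-34
= 1.0532e+10 /m
2*kappa*L = 2 * 1.0532e+10 * 0.8e-9
= 16.8508
T = exp(-16.8508) = 4.806301e-08

4.806301e-08


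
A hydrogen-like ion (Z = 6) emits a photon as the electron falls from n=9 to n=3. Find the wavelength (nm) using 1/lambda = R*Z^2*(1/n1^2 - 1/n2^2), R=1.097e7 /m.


1/lambda = R * Z^2 * (1/n1^2 - 1/n2^2)
= 1.097e7 * 6^2 * (1/3^2 - 1/9^2)
= 1.097e7 * 36 * (0.111111 - 0.012346)
= 3.9004e+07 /m
lambda = 1 / 3.9004e+07
= 25.6381 nm

25.6381


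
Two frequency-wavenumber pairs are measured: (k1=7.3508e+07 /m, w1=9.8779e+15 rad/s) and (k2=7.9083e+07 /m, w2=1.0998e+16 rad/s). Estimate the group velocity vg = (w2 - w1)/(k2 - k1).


vg = (w2 - w1) / (k2 - k1)
= (1.0998e+16 - 9.8779e+15) / (7.9083e+07 - 7.3508e+07)
= 1.1201e+15 / 5.5750e+06
= 2.0091e+08 m/s

2.0091e+08


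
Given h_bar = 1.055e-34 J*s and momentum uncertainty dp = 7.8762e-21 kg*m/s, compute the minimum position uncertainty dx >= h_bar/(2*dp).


dx = h_bar / (2 * dp)
= 1.055e-34 / (2 * 7.8762e-21)
= 1.055e-34 / 1.5752e-20
= 6.6974e-15 m

6.6974e-15


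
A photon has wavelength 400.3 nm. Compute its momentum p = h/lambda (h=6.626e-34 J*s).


p = h / lambda
= 6.626e-34 / (400.3e-9)
= 6.626e-34 / 4.0030e-07
= 1.6553e-27 kg*m/s

1.6553e-27


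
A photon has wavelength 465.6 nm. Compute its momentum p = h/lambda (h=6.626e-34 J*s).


p = h / lambda
= 6.626e-34 / (465.6e-9)
= 6.626e-34 / 4.6560e-07
= 1.4231e-27 kg*m/s

1.4231e-27


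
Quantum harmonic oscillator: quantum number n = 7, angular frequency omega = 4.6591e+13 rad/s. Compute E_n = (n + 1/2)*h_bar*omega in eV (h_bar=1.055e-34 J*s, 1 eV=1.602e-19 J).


E = (n + 1/2) * h_bar * omega
= (7 + 0.5) * 1.055e-34 * 4.6591e+13
= 7.5 * 4.9154e-21
= 3.6865e-20 J
= 0.2301 eV

0.2301


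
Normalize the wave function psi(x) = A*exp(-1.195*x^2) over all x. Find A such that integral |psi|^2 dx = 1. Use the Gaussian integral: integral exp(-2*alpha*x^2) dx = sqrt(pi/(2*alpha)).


integral |psi|^2 dx = A^2 * sqrt(pi/(2*alpha)) = 1
A^2 = sqrt(2*alpha/pi)
= sqrt(2 * 1.195 / pi)
= 0.872216
A = sqrt(0.872216)
= 0.9339

0.9339


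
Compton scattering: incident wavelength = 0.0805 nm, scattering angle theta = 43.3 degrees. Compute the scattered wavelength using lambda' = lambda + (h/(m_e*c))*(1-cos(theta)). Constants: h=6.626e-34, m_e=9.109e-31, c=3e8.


Compton wavelength: h/(m_e*c) = 2.4247e-12 m
d_lambda = 2.4247e-12 * (1 - cos(43.3 deg))
= 2.4247e-12 * 0.272227
= 6.6007e-13 m = 0.00066 nm
lambda' = 0.0805 + 0.00066
= 0.08116 nm

0.08116


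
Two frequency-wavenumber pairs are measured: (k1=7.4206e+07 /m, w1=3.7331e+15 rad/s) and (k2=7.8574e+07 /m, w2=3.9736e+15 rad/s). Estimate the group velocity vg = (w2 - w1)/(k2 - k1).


vg = (w2 - w1) / (k2 - k1)
= (3.9736e+15 - 3.7331e+15) / (7.8574e+07 - 7.4206e+07)
= 2.4050e+14 / 4.3680e+06
= 5.5060e+07 m/s

5.5060e+07


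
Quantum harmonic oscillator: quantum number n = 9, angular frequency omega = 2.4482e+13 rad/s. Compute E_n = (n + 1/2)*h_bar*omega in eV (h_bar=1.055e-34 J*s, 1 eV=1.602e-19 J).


E = (n + 1/2) * h_bar * omega
= (9 + 0.5) * 1.055e-34 * 2.4482e+13
= 9.5 * 2.5829e-21
= 2.4537e-20 J
= 0.1532 eV

0.1532


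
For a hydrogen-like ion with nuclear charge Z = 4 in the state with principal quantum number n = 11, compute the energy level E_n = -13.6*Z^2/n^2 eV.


E_n = -13.6 * Z^2 / n^2
= -13.6 * 4^2 / 11^2
= -13.6 * 16 / 121
= -1.7983 eV

-1.7983


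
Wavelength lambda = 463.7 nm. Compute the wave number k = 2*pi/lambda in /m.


k = 2 * pi / lambda
= 6.2832 / (463.7e-9)
= 6.2832 / 4.6370e-07
= 1.3550e+07 /m

1.3550e+07


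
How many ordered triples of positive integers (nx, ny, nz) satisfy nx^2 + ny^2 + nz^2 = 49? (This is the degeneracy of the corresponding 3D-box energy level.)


Enumerate all (nx, ny, nz) with nx^2 + ny^2 + nz^2 = 49:
(2,3,6)
(2,6,3)
(3,2,6)
(3,6,2)
(6,2,3)
(6,3,2)
Total degeneracy = 6

6


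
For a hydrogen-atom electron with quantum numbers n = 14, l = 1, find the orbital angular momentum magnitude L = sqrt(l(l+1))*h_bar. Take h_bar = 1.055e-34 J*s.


L = sqrt(l*(l+1)) * h_bar
= sqrt(1 * 2) * 1.055e-34
= sqrt(2) * 1.055e-34
= 1.4142 * 1.055e-34
= 1.4920e-34 J*s

1.4920e-34


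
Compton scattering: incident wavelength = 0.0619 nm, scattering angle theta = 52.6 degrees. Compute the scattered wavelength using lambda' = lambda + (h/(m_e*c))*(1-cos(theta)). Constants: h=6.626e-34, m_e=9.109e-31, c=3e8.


Compton wavelength: h/(m_e*c) = 2.4247e-12 m
d_lambda = 2.4247e-12 * (1 - cos(52.6 deg))
= 2.4247e-12 * 0.392624
= 9.5200e-13 m = 0.000952 nm
lambda' = 0.0619 + 0.000952
= 0.062852 nm

0.062852


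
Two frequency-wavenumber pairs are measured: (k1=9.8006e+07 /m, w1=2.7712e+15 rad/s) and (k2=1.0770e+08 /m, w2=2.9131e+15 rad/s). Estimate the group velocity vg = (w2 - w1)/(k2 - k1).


vg = (w2 - w1) / (k2 - k1)
= (2.9131e+15 - 2.7712e+15) / (1.0770e+08 - 9.8006e+07)
= 1.4190e+14 / 9.6940e+06
= 1.4638e+07 m/s

1.4638e+07


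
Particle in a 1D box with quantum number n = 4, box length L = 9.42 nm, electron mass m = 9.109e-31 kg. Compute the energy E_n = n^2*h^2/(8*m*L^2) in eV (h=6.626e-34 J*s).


E = n^2 * h^2 / (8 * m * L^2)
= 4^2 * (6.626e-34)^2 / (8 * 9.109e-31 * (9.42e-9)^2)
= 16 * 4.3904e-67 / (8 * 9.109e-31 * 8.8736e-17)
= 1.0863e-20 J
= 0.0678 eV

0.0678


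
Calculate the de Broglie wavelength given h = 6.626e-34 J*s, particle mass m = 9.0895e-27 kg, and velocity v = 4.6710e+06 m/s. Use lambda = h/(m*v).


lambda = h / (m * v)
= 6.626e-34 / (9.0895e-27 * 4.6710e+06)
= 6.626e-34 / 4.2457e-20
= 1.5606e-14 m

1.5606e-14


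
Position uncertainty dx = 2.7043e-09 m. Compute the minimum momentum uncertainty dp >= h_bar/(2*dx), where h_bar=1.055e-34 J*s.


dp = h_bar / (2 * dx)
= 1.055e-34 / (2 * 2.7043e-09)
= 1.055e-34 / 5.4086e-09
= 1.9506e-26 kg*m/s

1.9506e-26


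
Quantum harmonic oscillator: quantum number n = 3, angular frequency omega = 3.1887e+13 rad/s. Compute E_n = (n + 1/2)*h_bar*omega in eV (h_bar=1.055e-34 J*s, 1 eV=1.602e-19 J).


E = (n + 1/2) * h_bar * omega
= (3 + 0.5) * 1.055e-34 * 3.1887e+13
= 3.5 * 3.3641e-21
= 1.1774e-20 J
= 0.0735 eV

0.0735


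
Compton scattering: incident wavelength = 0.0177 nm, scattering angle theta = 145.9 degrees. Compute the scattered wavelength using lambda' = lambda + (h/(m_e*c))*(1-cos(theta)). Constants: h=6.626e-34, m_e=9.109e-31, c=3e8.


Compton wavelength: h/(m_e*c) = 2.4247e-12 m
d_lambda = 2.4247e-12 * (1 - cos(145.9 deg))
= 2.4247e-12 * 1.82806
= 4.4325e-12 m = 0.004433 nm
lambda' = 0.0177 + 0.004433
= 0.022133 nm

0.022133


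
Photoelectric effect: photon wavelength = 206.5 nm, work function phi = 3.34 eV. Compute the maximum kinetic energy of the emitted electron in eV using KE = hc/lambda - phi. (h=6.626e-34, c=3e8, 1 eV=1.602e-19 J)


E_photon = hc / lambda
= (6.626e-34)(3e8) / (206.5e-9)
= 9.6262e-19 J
= 6.0088 eV
KE = E_photon - phi
= 6.0088 - 3.34
= 2.6688 eV

2.6688


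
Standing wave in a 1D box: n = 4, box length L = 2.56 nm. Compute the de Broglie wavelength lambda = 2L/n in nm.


lambda = 2L / n
= 2 * 2.56 / 4
= 5.12 / 4
= 1.28 nm

1.28


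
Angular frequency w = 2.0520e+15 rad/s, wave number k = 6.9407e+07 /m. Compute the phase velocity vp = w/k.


vp = w / k
= 2.0520e+15 / 6.9407e+07
= 2.9565e+07 m/s

2.9565e+07


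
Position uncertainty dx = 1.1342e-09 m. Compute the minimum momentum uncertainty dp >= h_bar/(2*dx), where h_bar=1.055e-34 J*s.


dp = h_bar / (2 * dx)
= 1.055e-34 / (2 * 1.1342e-09)
= 1.055e-34 / 2.2684e-09
= 4.6509e-26 kg*m/s

4.6509e-26


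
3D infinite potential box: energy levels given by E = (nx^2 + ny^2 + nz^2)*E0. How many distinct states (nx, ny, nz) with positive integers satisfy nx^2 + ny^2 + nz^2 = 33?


Enumerate all (nx, ny, nz) with nx^2 + ny^2 + nz^2 = 33:
(1,4,4)
(2,2,5)
(2,5,2)
(4,1,4)
(4,4,1)
(5,2,2)
Total degeneracy = 6

6


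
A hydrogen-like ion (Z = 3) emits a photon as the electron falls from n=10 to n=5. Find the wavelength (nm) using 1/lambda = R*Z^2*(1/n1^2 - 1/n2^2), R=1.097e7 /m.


1/lambda = R * Z^2 * (1/n1^2 - 1/n2^2)
= 1.097e7 * 3^2 * (1/5^2 - 1/10^2)
= 1.097e7 * 9 * (0.04 - 0.01)
= 2.9619e+06 /m
lambda = 1 / 2.9619e+06
= 337.6211 nm

337.6211


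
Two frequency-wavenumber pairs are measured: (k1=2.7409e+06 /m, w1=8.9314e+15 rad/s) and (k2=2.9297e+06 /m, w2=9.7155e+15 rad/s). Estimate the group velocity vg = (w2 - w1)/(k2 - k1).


vg = (w2 - w1) / (k2 - k1)
= (9.7155e+15 - 8.9314e+15) / (2.9297e+06 - 2.7409e+06)
= 7.8410e+14 / 1.8880e+05
= 4.1531e+09 m/s

4.1531e+09


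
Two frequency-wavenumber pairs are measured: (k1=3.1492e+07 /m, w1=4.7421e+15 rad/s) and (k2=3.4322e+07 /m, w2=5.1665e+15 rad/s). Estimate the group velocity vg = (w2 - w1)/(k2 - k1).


vg = (w2 - w1) / (k2 - k1)
= (5.1665e+15 - 4.7421e+15) / (3.4322e+07 - 3.1492e+07)
= 4.2440e+14 / 2.8300e+06
= 1.4996e+08 m/s

1.4996e+08


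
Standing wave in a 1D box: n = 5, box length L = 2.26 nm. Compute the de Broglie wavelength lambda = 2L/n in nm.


lambda = 2L / n
= 2 * 2.26 / 5
= 4.52 / 5
= 0.904 nm

0.904


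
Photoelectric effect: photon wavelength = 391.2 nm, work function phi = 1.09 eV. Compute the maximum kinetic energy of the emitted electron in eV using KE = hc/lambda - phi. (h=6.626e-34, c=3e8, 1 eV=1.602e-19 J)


E_photon = hc / lambda
= (6.626e-34)(3e8) / (391.2e-9)
= 5.0813e-19 J
= 3.1718 eV
KE = E_photon - phi
= 3.1718 - 1.09
= 2.0818 eV

2.0818


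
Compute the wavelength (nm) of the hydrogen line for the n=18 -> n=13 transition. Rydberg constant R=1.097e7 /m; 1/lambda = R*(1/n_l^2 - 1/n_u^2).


1/lambda = R * (1/n_l^2 - 1/n_u^2)
= 1.097e7 * (1/13^2 - 1/18^2)
= 1.097e7 * (0.005917 - 0.003086)
= 1.097e7 * 0.002831
= 3.1053e+04 /m
lambda = 1 / 3.1053e+04 = 32202.7818 nm

32202.7818


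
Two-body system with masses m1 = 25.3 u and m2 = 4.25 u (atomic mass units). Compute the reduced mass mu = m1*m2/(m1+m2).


mu = m1 * m2 / (m1 + m2)
= 25.3 * 4.25 / (25.3 + 4.25)
= 107.525 / 29.55
= 3.6387 u

3.6387


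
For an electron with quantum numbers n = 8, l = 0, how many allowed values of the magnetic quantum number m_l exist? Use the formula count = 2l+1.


m_l ranges from -l to +l in integer steps
So m_l goes from -0 to +0
Count = 2l + 1 = 2*0 + 1
= 1

1


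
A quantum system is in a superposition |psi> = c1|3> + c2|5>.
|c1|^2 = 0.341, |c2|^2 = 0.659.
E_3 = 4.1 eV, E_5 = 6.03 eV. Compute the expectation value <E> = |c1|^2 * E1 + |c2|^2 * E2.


<E> = |c1|^2 * E1 + |c2|^2 * E2
= 0.341 * 4.1 + 0.659 * 6.03
= 1.3981 + 3.9738
= 5.3719 eV

5.3719


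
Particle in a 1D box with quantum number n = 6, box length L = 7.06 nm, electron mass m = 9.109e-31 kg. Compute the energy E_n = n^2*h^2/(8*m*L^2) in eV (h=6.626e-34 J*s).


E = n^2 * h^2 / (8 * m * L^2)
= 6^2 * (6.626e-34)^2 / (8 * 9.109e-31 * (7.06e-9)^2)
= 36 * 4.3904e-67 / (8 * 9.109e-31 * 4.9844e-17)
= 4.3515e-20 J
= 0.2716 eV

0.2716


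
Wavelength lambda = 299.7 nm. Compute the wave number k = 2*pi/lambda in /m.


k = 2 * pi / lambda
= 6.2832 / (299.7e-9)
= 6.2832 / 2.9970e-07
= 2.0965e+07 /m

2.0965e+07


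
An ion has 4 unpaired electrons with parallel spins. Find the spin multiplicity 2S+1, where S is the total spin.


Total spin S = N * (1/2) = 4 * 0.5 = 2.0
Spin multiplicity = 2S + 1
= 2 * 2.0 + 1
= 5

5


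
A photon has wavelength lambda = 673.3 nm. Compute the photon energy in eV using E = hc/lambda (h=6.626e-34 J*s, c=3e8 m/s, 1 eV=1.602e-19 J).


E = hc / lambda
= (6.626e-34)(3e8) / (673.3e-9)
= 1.9878e-25 / 6.7330e-07
= 2.9523e-19 J
Converting to eV: 2.9523e-19 / 1.602e-19
= 1.8429 eV

1.8429


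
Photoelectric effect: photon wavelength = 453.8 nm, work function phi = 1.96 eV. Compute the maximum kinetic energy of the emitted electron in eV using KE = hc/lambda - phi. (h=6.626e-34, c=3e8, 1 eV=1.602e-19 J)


E_photon = hc / lambda
= (6.626e-34)(3e8) / (453.8e-9)
= 4.3803e-19 J
= 2.7343 eV
KE = E_photon - phi
= 2.7343 - 1.96
= 0.7743 eV

0.7743


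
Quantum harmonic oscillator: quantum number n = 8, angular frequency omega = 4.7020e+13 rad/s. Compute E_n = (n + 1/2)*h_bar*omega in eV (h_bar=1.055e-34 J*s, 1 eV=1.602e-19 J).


E = (n + 1/2) * h_bar * omega
= (8 + 0.5) * 1.055e-34 * 4.7020e+13
= 8.5 * 4.9606e-21
= 4.2165e-20 J
= 0.2632 eV

0.2632


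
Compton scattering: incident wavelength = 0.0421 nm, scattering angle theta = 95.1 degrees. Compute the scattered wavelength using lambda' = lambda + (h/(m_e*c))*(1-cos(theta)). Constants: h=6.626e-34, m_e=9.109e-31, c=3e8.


Compton wavelength: h/(m_e*c) = 2.4247e-12 m
d_lambda = 2.4247e-12 * (1 - cos(95.1 deg))
= 2.4247e-12 * 1.088894
= 2.6403e-12 m = 0.00264 nm
lambda' = 0.0421 + 0.00264
= 0.04474 nm

0.04474


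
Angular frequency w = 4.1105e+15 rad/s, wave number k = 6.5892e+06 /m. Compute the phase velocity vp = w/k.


vp = w / k
= 4.1105e+15 / 6.5892e+06
= 6.2382e+08 m/s

6.2382e+08


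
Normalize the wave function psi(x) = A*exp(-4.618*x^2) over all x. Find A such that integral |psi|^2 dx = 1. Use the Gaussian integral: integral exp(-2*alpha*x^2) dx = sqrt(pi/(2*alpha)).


integral |psi|^2 dx = A^2 * sqrt(pi/(2*alpha)) = 1
A^2 = sqrt(2*alpha/pi)
= sqrt(2 * 4.618 / pi)
= 1.714617
A = sqrt(1.714617)
= 1.3094

1.3094


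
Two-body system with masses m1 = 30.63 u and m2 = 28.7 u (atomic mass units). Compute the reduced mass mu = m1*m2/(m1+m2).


mu = m1 * m2 / (m1 + m2)
= 30.63 * 28.7 / (30.63 + 28.7)
= 879.081 / 59.33
= 14.8168 u

14.8168


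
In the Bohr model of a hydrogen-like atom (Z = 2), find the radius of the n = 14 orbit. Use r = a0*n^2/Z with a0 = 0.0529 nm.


r = a0 * n^2 / Z
= 0.0529 * 14^2 / 2
= 0.0529 * 196 / 2
= 5.1842 nm

5.1842


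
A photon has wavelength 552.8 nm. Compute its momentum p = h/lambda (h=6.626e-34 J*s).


p = h / lambda
= 6.626e-34 / (552.8e-9)
= 6.626e-34 / 5.5280e-07
= 1.1986e-27 kg*m/s

1.1986e-27


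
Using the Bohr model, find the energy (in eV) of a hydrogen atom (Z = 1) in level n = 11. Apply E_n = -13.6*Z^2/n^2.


E_n = -13.6 * Z^2 / n^2
= -13.6 * 1^2 / 11^2
= -13.6 * 1 / 121
= -0.1124 eV

-0.1124


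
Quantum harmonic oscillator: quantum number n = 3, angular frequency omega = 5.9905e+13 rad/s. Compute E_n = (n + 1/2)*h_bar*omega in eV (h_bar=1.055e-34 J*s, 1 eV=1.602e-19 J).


E = (n + 1/2) * h_bar * omega
= (3 + 0.5) * 1.055e-34 * 5.9905e+13
= 3.5 * 6.3200e-21
= 2.2120e-20 J
= 0.1381 eV

0.1381


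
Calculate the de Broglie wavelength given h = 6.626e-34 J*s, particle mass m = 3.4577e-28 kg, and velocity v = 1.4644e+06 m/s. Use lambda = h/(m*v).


lambda = h / (m * v)
= 6.626e-34 / (3.4577e-28 * 1.4644e+06)
= 6.626e-34 / 5.0635e-22
= 1.3086e-12 m

1.3086e-12


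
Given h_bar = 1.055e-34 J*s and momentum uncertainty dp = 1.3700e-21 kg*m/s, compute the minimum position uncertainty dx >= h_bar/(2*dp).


dx = h_bar / (2 * dp)
= 1.055e-34 / (2 * 1.3700e-21)
= 1.055e-34 / 2.7400e-21
= 3.8504e-14 m

3.8504e-14


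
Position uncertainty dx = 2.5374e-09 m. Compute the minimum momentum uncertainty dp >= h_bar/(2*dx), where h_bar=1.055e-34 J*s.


dp = h_bar / (2 * dx)
= 1.055e-34 / (2 * 2.5374e-09)
= 1.055e-34 / 5.0748e-09
= 2.0789e-26 kg*m/s

2.0789e-26


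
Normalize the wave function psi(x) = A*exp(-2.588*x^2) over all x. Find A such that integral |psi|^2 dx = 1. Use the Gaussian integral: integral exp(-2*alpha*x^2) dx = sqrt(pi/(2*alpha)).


integral |psi|^2 dx = A^2 * sqrt(pi/(2*alpha)) = 1
A^2 = sqrt(2*alpha/pi)
= sqrt(2 * 2.588 / pi)
= 1.283578
A = sqrt(1.283578)
= 1.133

1.133


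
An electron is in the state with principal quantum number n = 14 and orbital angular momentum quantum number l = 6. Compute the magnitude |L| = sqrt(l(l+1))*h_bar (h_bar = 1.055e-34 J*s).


L = sqrt(l*(l+1)) * h_bar
= sqrt(6 * 7) * 1.055e-34
= sqrt(42) * 1.055e-34
= 6.4807 * 1.055e-34
= 6.8372e-34 J*s

6.8372e-34


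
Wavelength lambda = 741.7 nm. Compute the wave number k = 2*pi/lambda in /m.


k = 2 * pi / lambda
= 6.2832 / (741.7e-9)
= 6.2832 / 7.4170e-07
= 8.4713e+06 /m

8.4713e+06


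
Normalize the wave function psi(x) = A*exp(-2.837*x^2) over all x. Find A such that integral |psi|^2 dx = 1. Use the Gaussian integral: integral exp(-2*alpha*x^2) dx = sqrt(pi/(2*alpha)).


integral |psi|^2 dx = A^2 * sqrt(pi/(2*alpha)) = 1
A^2 = sqrt(2*alpha/pi)
= sqrt(2 * 2.837 / pi)
= 1.343909
A = sqrt(1.343909)
= 1.1593

1.1593


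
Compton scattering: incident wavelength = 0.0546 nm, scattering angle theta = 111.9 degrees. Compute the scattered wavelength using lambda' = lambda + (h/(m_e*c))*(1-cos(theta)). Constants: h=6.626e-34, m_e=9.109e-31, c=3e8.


Compton wavelength: h/(m_e*c) = 2.4247e-12 m
d_lambda = 2.4247e-12 * (1 - cos(111.9 deg))
= 2.4247e-12 * 1.372988
= 3.3291e-12 m = 0.003329 nm
lambda' = 0.0546 + 0.003329
= 0.057929 nm

0.057929


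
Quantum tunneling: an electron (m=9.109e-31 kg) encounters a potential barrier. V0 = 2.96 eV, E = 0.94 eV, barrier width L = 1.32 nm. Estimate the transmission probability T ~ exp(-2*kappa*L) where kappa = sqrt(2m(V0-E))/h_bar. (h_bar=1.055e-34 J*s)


V0 - E = 2.02 eV = 3.2360e-19 J
kappa = sqrt(2 * m * (V0-E)) / h_bar
= sqrt(2 * 9.109e-31 * 3.2360e-19) / 1.055e-34
= 7.2779e+09 /m
2*kappa*L = 2 * 7.2779e+09 * 1.32e-9
= 19.2136
T = exp(-19.2136) = 4.525216e-09

4.525216e-09


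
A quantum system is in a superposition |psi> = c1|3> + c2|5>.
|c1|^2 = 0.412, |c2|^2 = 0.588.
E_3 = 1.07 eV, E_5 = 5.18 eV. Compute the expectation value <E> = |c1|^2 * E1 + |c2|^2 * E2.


<E> = |c1|^2 * E1 + |c2|^2 * E2
= 0.412 * 1.07 + 0.588 * 5.18
= 0.4408 + 3.0458
= 3.4867 eV

3.4867


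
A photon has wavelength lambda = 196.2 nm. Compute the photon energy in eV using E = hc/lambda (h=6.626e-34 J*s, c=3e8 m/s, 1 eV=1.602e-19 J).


E = hc / lambda
= (6.626e-34)(3e8) / (196.2e-9)
= 1.9878e-25 / 1.9620e-07
= 1.0131e-18 J
Converting to eV: 1.0131e-18 / 1.602e-19
= 6.3243 eV

6.3243
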